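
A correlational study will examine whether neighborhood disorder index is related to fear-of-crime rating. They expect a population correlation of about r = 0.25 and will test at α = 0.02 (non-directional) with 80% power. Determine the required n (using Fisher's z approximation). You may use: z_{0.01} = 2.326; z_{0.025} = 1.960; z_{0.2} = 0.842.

n = 157

Fisher's z: C = ½·ln((1+r)/(1−r)) = ½·ln(1.6667) = 0.2554.
n = ((z_{α/2} + z_β)/C)² + 3.
(2.326 + 0.842) / 0.2554 = 3.168 / 0.2554 = 12.404.
n = 12.404² + 3 = 153.86 + 3 = 156.9.
Round up.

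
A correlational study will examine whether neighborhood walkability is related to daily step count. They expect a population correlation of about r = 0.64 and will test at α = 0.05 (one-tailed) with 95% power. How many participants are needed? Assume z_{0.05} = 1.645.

Fisher's z: C = ½·ln((1+r)/(1−r)) = ½·ln(4.5556) = 0.7582.
n = ((z_{α} + z_β)/C)² + 3.
(1.645 + 1.645) / 0.7582 = 3.290 / 0.7582 = 4.339.
n = 4.339² + 3 = 18.83 + 3 = 21.8.
Round up.

n = 22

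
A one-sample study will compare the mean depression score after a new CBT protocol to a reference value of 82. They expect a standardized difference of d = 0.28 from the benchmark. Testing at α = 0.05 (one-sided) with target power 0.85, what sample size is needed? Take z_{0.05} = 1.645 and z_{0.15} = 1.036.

For a one-sample test: n = ((z_{α} + z_β) / d)².
z_{α} + z_β = 1.645 + 1.036 = 2.681.
n = (2.681 / 0.28)² = 9.575² = 91.68.
Round up.

n = 92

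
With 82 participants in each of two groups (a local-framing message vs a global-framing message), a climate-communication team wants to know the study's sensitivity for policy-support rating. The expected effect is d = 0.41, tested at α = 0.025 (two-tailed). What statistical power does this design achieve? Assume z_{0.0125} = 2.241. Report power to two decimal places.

For two equal groups, power = Φ(d·√(n/2) − z_{α/2}).
d·√(n/2) = 0.41 × √(82/2) = 0.41 × 6.403 = 2.625.
z_β = 2.625 − 2.241 = 0.384.
Power = Φ(0.384) = 0.650.

power ≈ 0.65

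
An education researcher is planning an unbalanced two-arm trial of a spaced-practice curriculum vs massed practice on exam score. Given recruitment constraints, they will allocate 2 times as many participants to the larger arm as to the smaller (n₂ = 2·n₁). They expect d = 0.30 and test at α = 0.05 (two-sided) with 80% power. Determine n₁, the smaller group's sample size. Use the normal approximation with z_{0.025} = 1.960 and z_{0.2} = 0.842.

n₁ = 131

With allocation ratio k = n₂/n₁ = 2, Var(x̄₁−x̄₂) = σ²(1/n₁ + 1/(k·n₁)) = σ²·(k+1)/(k·n₁).
So n₁ = (1 + 1/k)·((z_{α/2} + z_β)/d)² = 1.500 × (2.802/0.30)².
n₁ = 1.500 × 87.24 = 130.9.
Round up: n₁ = 131, giving n₂ = 2 × 131 = 262.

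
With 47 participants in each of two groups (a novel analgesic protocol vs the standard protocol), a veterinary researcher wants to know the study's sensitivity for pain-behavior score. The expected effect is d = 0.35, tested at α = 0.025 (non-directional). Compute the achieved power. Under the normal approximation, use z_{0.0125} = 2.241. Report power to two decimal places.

For two equal groups, power = Φ(d·√(n/2) − z_{α/2}).
d·√(n/2) = 0.35 × √(47/2) = 0.35 × 4.848 = 1.697.
z_β = 1.697 − 2.241 = -0.544.
Power = Φ(-0.544) = 0.293.

power ≈ 0.29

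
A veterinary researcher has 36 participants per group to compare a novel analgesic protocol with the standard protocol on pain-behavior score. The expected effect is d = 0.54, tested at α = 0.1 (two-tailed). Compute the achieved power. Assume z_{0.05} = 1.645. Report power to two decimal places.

For two equal groups, power = Φ(d·√(n/2) − z_{α/2}).
d·√(n/2) = 0.54 × √(36/2) = 0.54 × 4.243 = 2.291.
z_β = 2.291 − 1.645 = 0.646.
Power = Φ(0.646) = 0.741.

power ≈ 0.74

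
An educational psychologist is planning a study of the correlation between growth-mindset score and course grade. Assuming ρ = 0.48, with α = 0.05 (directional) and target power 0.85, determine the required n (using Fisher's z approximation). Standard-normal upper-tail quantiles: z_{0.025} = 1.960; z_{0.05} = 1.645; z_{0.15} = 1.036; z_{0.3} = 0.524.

Fisher's z: C = ½·ln((1+r)/(1−r)) = ½·ln(2.8462) = 0.5230.
n = ((z_{α} + z_β)/C)² + 3.
(1.645 + 1.036) / 0.5230 = 2.681 / 0.5230 = 5.126.
n = 5.126² + 3 = 26.28 + 3 = 29.3.
Round up.

n = 30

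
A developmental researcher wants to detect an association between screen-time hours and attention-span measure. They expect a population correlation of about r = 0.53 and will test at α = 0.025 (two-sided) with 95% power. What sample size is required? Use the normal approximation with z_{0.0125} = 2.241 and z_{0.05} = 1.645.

n = 47

Fisher's z: C = ½·ln((1+r)/(1−r)) = ½·ln(3.2553) = 0.5901.
n = ((z_{α/2} + z_β)/C)² + 3.
(2.241 + 1.645) / 0.5901 = 3.886 / 0.5901 = 6.585.
n = 6.585² + 3 = 43.37 + 3 = 46.4.
Round up.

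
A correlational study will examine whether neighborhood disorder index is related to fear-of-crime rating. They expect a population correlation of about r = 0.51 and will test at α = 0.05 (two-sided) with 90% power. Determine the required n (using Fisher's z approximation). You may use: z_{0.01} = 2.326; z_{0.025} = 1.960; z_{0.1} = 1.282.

Fisher's z: C = ½·ln((1+r)/(1−r)) = ½·ln(3.0816) = 0.5627.
n = ((z_{α/2} + z_β)/C)² + 3.
(1.960 + 1.282) / 0.5627 = 3.242 / 0.5627 = 5.762.
n = 5.762² + 3 = 33.19 + 3 = 36.2.
Round up.

n = 37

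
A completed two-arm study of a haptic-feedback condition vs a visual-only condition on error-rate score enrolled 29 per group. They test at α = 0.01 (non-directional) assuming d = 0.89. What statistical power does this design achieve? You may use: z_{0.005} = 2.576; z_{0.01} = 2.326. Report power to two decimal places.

power ≈ 0.79

For two equal groups, power = Φ(d·√(n/2) − z_{α/2}).
d·√(n/2) = 0.89 × √(29/2) = 0.89 × 3.808 = 3.389.
z_β = 3.389 − 2.576 = 0.813.
Power = Φ(0.813) = 0.792.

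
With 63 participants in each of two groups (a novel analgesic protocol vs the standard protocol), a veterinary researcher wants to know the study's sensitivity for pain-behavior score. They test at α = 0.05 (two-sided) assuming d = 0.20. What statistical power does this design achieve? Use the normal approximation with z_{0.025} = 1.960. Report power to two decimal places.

power ≈ 0.20

For two equal groups, power = Φ(d·√(n/2) − z_{α/2}).
d·√(n/2) = 0.20 × √(63/2) = 0.20 × 5.612 = 1.122.
z_β = 1.122 − 1.960 = -0.838.
Power = Φ(-0.838) = 0.201.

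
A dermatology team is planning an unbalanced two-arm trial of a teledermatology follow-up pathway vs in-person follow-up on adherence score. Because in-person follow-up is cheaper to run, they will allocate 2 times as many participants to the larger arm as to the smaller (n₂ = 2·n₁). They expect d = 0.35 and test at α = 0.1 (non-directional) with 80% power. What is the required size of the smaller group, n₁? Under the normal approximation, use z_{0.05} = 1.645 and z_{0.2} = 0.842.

n₁ = 76

With allocation ratio k = n₂/n₁ = 2, Var(x̄₁−x̄₂) = σ²(1/n₁ + 1/(k·n₁)) = σ²·(k+1)/(k·n₁).
So n₁ = (1 + 1/k)·((z_{α/2} + z_β)/d)² = 1.500 × (2.487/0.35)².
n₁ = 1.500 × 50.49 = 75.7.
Round up: n₁ = 76, giving n₂ = 2 × 76 = 152.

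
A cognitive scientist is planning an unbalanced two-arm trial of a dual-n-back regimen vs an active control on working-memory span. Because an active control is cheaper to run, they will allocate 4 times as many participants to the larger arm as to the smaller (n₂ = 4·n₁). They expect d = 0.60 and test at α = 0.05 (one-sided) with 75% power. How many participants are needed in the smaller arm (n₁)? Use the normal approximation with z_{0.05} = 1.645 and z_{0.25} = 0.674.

n₁ = 19

With allocation ratio k = n₂/n₁ = 4, Var(x̄₁−x̄₂) = σ²(1/n₁ + 1/(k·n₁)) = σ²·(k+1)/(k·n₁).
So n₁ = (1 + 1/k)·((z_{α} + z_β)/d)² = 1.250 × (2.319/0.60)².
n₁ = 1.250 × 14.94 = 18.7.
Round up: n₁ = 19, giving n₂ = 4 × 19 = 76.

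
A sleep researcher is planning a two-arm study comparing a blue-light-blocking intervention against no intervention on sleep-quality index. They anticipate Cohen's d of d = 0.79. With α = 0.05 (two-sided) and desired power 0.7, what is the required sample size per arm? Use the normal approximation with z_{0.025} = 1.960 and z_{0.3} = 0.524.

For two independent groups with equal n: n = 2·((z_{α/2} + z_β) / d)².
z_{α/2} + z_β = 1.960 + 0.524 = 2.484.
n = 2 × (2.484 / 0.79)² = 2 × 3.144² = 2 × 9.89 = 19.8.
Round up to the next whole participant.

n = 20 per group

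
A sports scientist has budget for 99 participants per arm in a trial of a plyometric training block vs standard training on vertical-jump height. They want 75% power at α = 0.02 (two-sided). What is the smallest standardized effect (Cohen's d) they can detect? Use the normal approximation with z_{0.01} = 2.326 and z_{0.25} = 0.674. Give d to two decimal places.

d_min ≈ 0.43

For two independent groups of n = 99 each: d_min = (z_{α/2} + z_β)·√(2/n).
z-sum = 2.326 + 0.674 = 3.000.
d_min = 3.000 × √(2/99) = 3.000 × 0.1421 = 0.426.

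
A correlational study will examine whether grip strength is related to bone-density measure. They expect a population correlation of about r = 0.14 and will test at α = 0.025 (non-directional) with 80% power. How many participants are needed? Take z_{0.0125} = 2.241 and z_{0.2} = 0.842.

n = 482

Fisher's z: C = ½·ln((1+r)/(1−r)) = ½·ln(1.3256) = 0.1409.
n = ((z_{α/2} + z_β)/C)² + 3.
(2.241 + 0.842) / 0.1409 = 3.083 / 0.1409 = 21.881.
n = 21.881² + 3 = 478.77 + 3 = 481.8.
Round up.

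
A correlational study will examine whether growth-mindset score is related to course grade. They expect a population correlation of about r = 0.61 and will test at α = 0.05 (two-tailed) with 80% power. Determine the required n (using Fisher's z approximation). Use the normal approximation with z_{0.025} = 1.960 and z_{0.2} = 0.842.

Fisher's z: C = ½·ln((1+r)/(1−r)) = ½·ln(4.1282) = 0.7089.
n = ((z_{α/2} + z_β)/C)² + 3.
(1.960 + 0.842) / 0.7089 = 2.802 / 0.7089 = 3.953.
n = 3.953² + 3 = 15.62 + 3 = 18.6.
Round up.

n = 19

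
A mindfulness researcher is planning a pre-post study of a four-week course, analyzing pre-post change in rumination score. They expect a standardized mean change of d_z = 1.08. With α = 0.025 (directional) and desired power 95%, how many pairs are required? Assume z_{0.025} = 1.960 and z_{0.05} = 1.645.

For a paired (one-sample on differences) test: n = ((z_{α} + z_β) / d)².
z_{α} + z_β = 1.960 + 1.645 = 3.605.
n = (3.605 / 1.08)² = 3.338² = 11.14.
Round up.

n = 12 pairs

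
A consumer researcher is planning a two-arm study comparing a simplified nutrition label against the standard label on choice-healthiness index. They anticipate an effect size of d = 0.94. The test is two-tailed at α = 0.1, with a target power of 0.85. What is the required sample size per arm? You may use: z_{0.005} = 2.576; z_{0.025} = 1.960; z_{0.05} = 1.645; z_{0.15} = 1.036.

n = 17 per group

For two independent groups with equal n: n = 2·((z_{α/2} + z_β) / d)².
z_{α/2} + z_β = 1.645 + 1.036 = 2.681.
n = 2 × (2.681 / 0.94)² = 2 × 2.852² = 2 × 8.13 = 16.3.
Round up to the next whole participant.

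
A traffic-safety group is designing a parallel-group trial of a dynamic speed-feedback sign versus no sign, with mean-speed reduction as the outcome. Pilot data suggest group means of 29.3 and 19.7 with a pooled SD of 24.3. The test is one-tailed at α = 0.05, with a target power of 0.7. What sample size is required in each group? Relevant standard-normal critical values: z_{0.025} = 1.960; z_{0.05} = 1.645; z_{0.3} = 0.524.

n = 61 per group

Cohen's d = |M₁ − M₂| / SD_pooled = |29.3 − 19.7| / 24.3 = 9.6 / 24.3 = 0.395.
For two independent groups with equal n: n = 2·((z_{α} + z_β) / d)².
z_{α} + z_β = 1.645 + 0.524 = 2.169.
n = 2 × (2.169 / 0.395)² = 2 × 5.491² = 2 × 30.15 = 60.3.
Round up to the next whole participant.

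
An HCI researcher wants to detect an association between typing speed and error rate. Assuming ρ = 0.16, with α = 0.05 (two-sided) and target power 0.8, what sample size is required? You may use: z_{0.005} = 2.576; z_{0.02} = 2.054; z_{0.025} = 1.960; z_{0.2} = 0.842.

Fisher's z: C = ½·ln((1+r)/(1−r)) = ½·ln(1.3810) = 0.1614.
n = ((z_{α/2} + z_β)/C)² + 3.
(1.960 + 0.842) / 0.1614 = 2.802 / 0.1614 = 17.361.
n = 17.361² + 3 = 301.39 + 3 = 304.4.
Round up.

n = 305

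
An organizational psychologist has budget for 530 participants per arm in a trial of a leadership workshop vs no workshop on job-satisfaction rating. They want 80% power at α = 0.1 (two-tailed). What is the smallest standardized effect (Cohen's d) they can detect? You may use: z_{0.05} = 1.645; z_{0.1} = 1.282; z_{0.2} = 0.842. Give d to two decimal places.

d_min ≈ 0.15

For two independent groups of n = 530 each: d_min = (z_{α/2} + z_β)·√(2/n).
z-sum = 1.645 + 0.842 = 2.487.
d_min = 2.487 × √(2/530) = 2.487 × 0.0614 = 0.153.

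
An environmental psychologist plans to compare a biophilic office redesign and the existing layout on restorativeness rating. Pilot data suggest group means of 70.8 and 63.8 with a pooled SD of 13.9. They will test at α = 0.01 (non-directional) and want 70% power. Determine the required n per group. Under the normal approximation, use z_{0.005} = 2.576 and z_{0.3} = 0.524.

Cohen's d = |M₁ − M₂| / SD_pooled = |70.8 − 63.8| / 13.9 = 7.0 / 13.9 = 0.504.
For two independent groups with equal n: n = 2·((z_{α/2} + z_β) / d)².
z_{α/2} + z_β = 2.576 + 0.524 = 3.100.
n = 2 × (3.100 / 0.504)² = 2 × 6.151² = 2 × 37.83 = 75.7.
Round up to the next whole participant.

n = 76 per group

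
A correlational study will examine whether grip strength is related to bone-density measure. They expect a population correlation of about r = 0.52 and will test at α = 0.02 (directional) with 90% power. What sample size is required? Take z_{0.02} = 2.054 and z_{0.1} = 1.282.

Fisher's z: C = ½·ln((1+r)/(1−r)) = ½·ln(3.1667) = 0.5763.
n = ((z_{α} + z_β)/C)² + 3.
(2.054 + 1.282) / 0.5763 = 3.336 / 0.5763 = 5.789.
n = 5.789² + 3 = 33.51 + 3 = 36.5.
Round up.

n = 37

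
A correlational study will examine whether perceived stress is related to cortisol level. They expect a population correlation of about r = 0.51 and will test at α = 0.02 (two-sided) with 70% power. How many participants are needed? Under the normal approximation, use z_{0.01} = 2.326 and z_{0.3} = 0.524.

Fisher's z: C = ½·ln((1+r)/(1−r)) = ½·ln(3.0816) = 0.5627.
n = ((z_{α/2} + z_β)/C)² + 3.
(2.326 + 0.524) / 0.5627 = 2.850 / 0.5627 = 5.065.
n = 5.065² + 3 = 25.65 + 3 = 28.7.
Round up.

n = 29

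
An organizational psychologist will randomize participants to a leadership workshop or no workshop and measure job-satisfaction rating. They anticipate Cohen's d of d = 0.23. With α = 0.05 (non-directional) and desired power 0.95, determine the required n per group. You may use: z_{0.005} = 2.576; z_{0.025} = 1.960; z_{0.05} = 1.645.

n = 492 per group

For two independent groups with equal n: n = 2·((z_{α/2} + z_β) / d)².
z_{α/2} + z_β = 1.960 + 1.645 = 3.605.
n = 2 × (3.605 / 0.23)² = 2 × 15.674² = 2 × 245.67 = 491.3.
Round up to the next whole participant.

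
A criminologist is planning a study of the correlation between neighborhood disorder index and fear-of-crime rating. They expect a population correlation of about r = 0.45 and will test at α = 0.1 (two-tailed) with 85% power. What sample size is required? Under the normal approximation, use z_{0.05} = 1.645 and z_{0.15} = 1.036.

Fisher's z: C = ½·ln((1+r)/(1−r)) = ½·ln(2.6364) = 0.4847.
n = ((z_{α/2} + z_β)/C)² + 3.
(1.645 + 1.036) / 0.4847 = 2.681 / 0.4847 = 5.531.
n = 5.531² + 3 = 30.59 + 3 = 33.6.
Round up.

n = 34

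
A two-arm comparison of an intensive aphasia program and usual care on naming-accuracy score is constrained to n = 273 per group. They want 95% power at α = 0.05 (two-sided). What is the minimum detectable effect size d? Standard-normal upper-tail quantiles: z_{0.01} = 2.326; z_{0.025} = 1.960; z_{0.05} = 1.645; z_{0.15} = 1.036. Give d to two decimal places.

d_min ≈ 0.31

For two independent groups of n = 273 each: d_min = (z_{α/2} + z_β)·√(2/n).
z-sum = 1.960 + 1.645 = 3.605.
d_min = 3.605 × √(2/273) = 3.605 × 0.0856 = 0.309.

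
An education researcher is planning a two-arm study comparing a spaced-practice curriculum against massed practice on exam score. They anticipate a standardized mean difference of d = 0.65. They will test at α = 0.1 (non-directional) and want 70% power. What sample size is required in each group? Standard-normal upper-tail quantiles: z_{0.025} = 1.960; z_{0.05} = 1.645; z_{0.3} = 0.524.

n = 23 per group

For two independent groups with equal n: n = 2·((z_{α/2} + z_β) / d)².
z_{α/2} + z_β = 1.645 + 0.524 = 2.169.
n = 2 × (2.169 / 0.65)² = 2 × 3.337² = 2 × 11.14 = 22.3.
Round up to the next whole participant.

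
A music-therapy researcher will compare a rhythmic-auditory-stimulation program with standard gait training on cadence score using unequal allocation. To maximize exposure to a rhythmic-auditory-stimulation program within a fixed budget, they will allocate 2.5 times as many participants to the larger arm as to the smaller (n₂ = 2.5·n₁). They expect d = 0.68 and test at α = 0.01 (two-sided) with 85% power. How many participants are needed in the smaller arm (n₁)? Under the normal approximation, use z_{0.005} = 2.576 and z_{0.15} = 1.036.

n₁ = 40

With allocation ratio k = n₂/n₁ = 2.5, Var(x̄₁−x̄₂) = σ²(1/n₁ + 1/(k·n₁)) = σ²·(k+1)/(k·n₁).
So n₁ = (1 + 1/k)·((z_{α/2} + z_β)/d)² = 1.400 × (3.612/0.68)².
n₁ = 1.400 × 28.21 = 39.5.
Round up: n₁ = 40, giving n₂ = 2.5 × 40 = 100.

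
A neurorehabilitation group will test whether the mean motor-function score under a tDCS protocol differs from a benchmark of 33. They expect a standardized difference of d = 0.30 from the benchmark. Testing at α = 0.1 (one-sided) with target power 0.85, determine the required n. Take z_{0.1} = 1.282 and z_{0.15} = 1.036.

For a one-sample test: n = ((z_{α} + z_β) / d)².
z_{α} + z_β = 1.282 + 1.036 = 2.318.
n = (2.318 / 0.30)² = 7.727² = 59.70.
Round up.

n = 60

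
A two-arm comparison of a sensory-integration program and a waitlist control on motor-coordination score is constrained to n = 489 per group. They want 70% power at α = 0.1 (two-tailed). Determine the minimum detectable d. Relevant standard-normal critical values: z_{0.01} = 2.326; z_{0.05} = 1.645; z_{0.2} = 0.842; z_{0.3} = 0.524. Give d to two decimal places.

d_min ≈ 0.14

For two independent groups of n = 489 each: d_min = (z_{α/2} + z_β)·√(2/n).
z-sum = 1.645 + 0.524 = 2.169.
d_min = 2.169 × √(2/489) = 2.169 × 0.0640 = 0.139.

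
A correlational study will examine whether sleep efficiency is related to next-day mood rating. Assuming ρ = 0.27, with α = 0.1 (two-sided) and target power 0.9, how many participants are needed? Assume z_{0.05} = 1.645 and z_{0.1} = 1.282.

n = 115

Fisher's z: C = ½·ln((1+r)/(1−r)) = ½·ln(1.7397) = 0.2769.
n = ((z_{α/2} + z_β)/C)² + 3.
(1.645 + 1.282) / 0.2769 = 2.927 / 0.2769 = 10.571.
n = 10.571² + 3 = 111.74 + 3 = 114.7.
Round up.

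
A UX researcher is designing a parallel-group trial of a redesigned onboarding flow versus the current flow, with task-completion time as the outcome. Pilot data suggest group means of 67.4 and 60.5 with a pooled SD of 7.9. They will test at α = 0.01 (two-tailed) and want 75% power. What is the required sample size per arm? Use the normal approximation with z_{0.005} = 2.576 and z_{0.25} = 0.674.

Cohen's d = |M₁ − M₂| / SD_pooled = |67.4 − 60.5| / 7.9 = 6.9 / 7.9 = 0.873.
For two independent groups with equal n: n = 2·((z_{α/2} + z_β) / d)².
z_{α/2} + z_β = 2.576 + 0.674 = 3.250.
n = 2 × (3.250 / 0.873)² = 2 × 3.723² = 2 × 13.86 = 27.7.
Round up to the next whole participant.

n = 28 per group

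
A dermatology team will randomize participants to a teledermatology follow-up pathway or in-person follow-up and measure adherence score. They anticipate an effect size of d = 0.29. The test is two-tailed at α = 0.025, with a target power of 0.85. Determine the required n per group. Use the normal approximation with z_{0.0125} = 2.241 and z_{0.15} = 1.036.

For two independent groups with equal n: n = 2·((z_{α/2} + z_β) / d)².
z_{α/2} + z_β = 2.241 + 1.036 = 3.277.
n = 2 × (3.277 / 0.29)² = 2 × 11.300² = 2 × 127.69 = 255.4.
Round up to the next whole participant.

n = 256 per group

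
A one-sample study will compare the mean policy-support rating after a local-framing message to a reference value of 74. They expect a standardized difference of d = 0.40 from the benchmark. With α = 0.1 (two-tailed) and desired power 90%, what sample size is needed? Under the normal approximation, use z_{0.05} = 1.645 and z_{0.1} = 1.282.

n = 54

For a one-sample test: n = ((z_{α/2} + z_β) / d)².
z_{α/2} + z_β = 1.645 + 1.282 = 2.927.
n = (2.927 / 0.40)² = 7.317² = 53.55.
Round up.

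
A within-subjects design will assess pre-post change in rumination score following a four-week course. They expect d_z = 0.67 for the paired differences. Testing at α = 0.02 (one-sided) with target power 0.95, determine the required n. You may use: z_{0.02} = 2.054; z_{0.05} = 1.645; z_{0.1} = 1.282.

For a paired (one-sample on differences) test: n = ((z_{α} + z_β) / d)².
z_{α} + z_β = 2.054 + 1.645 = 3.699.
n = (3.699 / 0.67)² = 5.521² = 30.48.
Round up.

n = 31 pairs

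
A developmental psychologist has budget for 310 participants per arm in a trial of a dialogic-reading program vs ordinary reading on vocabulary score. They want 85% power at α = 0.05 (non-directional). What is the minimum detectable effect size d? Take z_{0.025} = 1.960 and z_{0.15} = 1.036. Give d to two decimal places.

d_min ≈ 0.24

For two independent groups of n = 310 each: d_min = (z_{α/2} + z_β)·√(2/n).
z-sum = 1.960 + 1.036 = 2.996.
d_min = 2.996 × √(2/310) = 2.996 × 0.0803 = 0.241.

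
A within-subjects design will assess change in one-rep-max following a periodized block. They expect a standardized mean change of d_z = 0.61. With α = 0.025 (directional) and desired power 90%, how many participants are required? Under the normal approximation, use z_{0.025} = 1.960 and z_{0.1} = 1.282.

n = 29 pairs

For a paired (one-sample on differences) test: n = ((z_{α} + z_β) / d)².
z_{α} + z_β = 1.960 + 1.282 = 3.242.
n = (3.242 / 0.61)² = 5.315² = 28.25.
Round up.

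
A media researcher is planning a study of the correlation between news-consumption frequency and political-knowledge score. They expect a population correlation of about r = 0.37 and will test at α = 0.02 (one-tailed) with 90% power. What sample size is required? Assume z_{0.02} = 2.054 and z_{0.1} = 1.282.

n = 77

Fisher's z: C = ½·ln((1+r)/(1−r)) = ½·ln(2.1746) = 0.3884.
n = ((z_{α} + z_β)/C)² + 3.
(2.054 + 1.282) / 0.3884 = 3.336 / 0.3884 = 8.589.
n = 8.589² + 3 = 73.77 + 3 = 76.8.
Round up.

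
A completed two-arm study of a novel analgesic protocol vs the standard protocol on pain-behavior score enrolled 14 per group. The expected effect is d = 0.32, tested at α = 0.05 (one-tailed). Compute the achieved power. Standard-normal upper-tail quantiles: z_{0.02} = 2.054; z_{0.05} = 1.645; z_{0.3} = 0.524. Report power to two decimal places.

For two equal groups, power = Φ(d·√(n/2) − z_{α}).
d·√(n/2) = 0.32 × √(14/2) = 0.32 × 2.646 = 0.847.
z_β = 0.847 − 1.645 = -0.798.
Power = Φ(-0.798) = 0.212.

power ≈ 0.21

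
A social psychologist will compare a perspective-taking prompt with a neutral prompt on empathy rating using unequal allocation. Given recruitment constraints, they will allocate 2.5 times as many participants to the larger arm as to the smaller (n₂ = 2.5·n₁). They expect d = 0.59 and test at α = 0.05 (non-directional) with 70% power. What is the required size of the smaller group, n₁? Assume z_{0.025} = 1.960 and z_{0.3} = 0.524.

n₁ = 25

With allocation ratio k = n₂/n₁ = 2.5, Var(x̄₁−x̄₂) = σ²(1/n₁ + 1/(k·n₁)) = σ²·(k+1)/(k·n₁).
So n₁ = (1 + 1/k)·((z_{α/2} + z_β)/d)² = 1.400 × (2.484/0.59)².
n₁ = 1.400 × 17.73 = 24.8.
Round up: n₁ = 25, giving n₂ = ⌈2.5 × 25⌉ = ⌈62.5⌉ = 63.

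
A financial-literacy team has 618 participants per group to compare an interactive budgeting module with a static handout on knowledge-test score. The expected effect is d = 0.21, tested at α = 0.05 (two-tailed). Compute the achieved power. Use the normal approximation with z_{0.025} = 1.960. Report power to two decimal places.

For two equal groups, power = Φ(d·√(n/2) − z_{α/2}).
d·√(n/2) = 0.21 × √(618/2) = 0.21 × 17.578 = 3.691.
z_β = 3.691 − 1.960 = 1.731.
Power = Φ(1.731) = 0.958.

power ≈ 0.96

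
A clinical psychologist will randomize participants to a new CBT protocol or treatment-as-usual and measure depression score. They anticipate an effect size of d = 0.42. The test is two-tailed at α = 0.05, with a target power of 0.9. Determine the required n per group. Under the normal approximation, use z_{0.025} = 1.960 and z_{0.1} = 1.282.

For two independent groups with equal n: n = 2·((z_{α/2} + z_β) / d)².
z_{α/2} + z_β = 1.960 + 1.282 = 3.242.
n = 2 × (3.242 / 0.42)² = 2 × 7.719² = 2 × 59.58 = 119.2.
Round up to the next whole participant.

n = 120 per group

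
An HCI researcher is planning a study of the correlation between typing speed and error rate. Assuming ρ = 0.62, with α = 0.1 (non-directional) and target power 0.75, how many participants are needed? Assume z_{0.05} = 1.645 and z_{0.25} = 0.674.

n = 14

Fisher's z: C = ½·ln((1+r)/(1−r)) = ½·ln(4.2632) = 0.7250.
n = ((z_{α/2} + z_β)/C)² + 3.
(1.645 + 0.674) / 0.7250 = 2.319 / 0.7250 = 3.199.
n = 3.199² + 3 = 10.23 + 3 = 13.2.
Round up.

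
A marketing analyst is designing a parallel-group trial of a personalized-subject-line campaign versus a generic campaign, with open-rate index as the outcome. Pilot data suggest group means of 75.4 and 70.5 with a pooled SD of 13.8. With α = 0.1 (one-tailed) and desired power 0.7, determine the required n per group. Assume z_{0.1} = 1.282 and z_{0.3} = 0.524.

n = 52 per group

Cohen's d = |M₁ − M₂| / SD_pooled = |75.4 − 70.5| / 13.8 = 4.9 / 13.8 = 0.355.
For two independent groups with equal n: n = 2·((z_{α} + z_β) / d)².
z_{α} + z_β = 1.282 + 0.524 = 1.806.
n = 2 × (1.806 / 0.355)² = 2 × 5.087² = 2 × 25.88 = 51.8.
Round up to the next whole participant.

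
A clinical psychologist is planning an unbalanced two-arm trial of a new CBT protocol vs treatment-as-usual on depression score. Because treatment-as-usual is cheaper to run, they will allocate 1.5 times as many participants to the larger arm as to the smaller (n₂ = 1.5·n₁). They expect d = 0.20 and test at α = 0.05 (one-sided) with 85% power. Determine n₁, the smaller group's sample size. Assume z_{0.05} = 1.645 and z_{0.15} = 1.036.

n₁ = 300

With allocation ratio k = n₂/n₁ = 1.5, Var(x̄₁−x̄₂) = σ²(1/n₁ + 1/(k·n₁)) = σ²·(k+1)/(k·n₁).
So n₁ = (1 + 1/k)·((z_{α} + z_β)/d)² = 1.667 × (2.681/0.20)².
n₁ = 1.667 × 179.69 = 299.5.
Round up: n₁ = 300, giving n₂ = 1.5 × 300 = 450.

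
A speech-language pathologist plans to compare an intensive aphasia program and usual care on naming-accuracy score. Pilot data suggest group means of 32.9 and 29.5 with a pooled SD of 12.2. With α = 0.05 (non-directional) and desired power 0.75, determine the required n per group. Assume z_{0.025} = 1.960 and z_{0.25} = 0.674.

Cohen's d = |M₁ − M₂| / SD_pooled = |32.9 − 29.5| / 12.2 = 3.4 / 12.2 = 0.279.
For two independent groups with equal n: n = 2·((z_{α/2} + z_β) / d)².
z_{α/2} + z_β = 1.960 + 0.674 = 2.634.
n = 2 × (2.634 / 0.279)² = 2 × 9.441² = 2 × 89.13 = 178.3.
Round up to the next whole participant.

n = 179 per group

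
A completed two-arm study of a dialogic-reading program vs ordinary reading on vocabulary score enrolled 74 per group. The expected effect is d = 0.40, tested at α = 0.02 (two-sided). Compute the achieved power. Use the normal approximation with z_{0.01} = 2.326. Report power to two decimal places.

For two equal groups, power = Φ(d·√(n/2) − z_{α/2}).
d·√(n/2) = 0.40 × √(74/2) = 0.40 × 6.083 = 2.433.
z_β = 2.433 − 2.326 = 0.107.
Power = Φ(0.107) = 0.543.

power ≈ 0.54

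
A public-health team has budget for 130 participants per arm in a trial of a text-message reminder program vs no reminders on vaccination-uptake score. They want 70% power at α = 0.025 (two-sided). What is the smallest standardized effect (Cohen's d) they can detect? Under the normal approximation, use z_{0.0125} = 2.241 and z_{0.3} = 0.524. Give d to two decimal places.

For two independent groups of n = 130 each: d_min = (z_{α/2} + z_β)·√(2/n).
z-sum = 2.241 + 0.524 = 2.765.
d_min = 2.765 × √(2/130) = 2.765 × 0.1240 = 0.343.

d_min ≈ 0.34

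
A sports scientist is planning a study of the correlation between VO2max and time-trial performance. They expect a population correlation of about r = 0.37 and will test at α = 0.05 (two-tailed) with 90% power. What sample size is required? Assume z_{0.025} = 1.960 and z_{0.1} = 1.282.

n = 73

Fisher's z: C = ½·ln((1+r)/(1−r)) = ½·ln(2.1746) = 0.3884.
n = ((z_{α/2} + z_β)/C)² + 3.
(1.960 + 1.282) / 0.3884 = 3.242 / 0.3884 = 8.347.
n = 8.347² + 3 = 69.67 + 3 = 72.7.
Round up.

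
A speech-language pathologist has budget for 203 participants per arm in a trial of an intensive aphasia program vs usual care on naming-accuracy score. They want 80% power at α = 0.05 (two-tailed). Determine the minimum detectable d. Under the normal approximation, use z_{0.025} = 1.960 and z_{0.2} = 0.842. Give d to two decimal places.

d_min ≈ 0.28

For two independent groups of n = 203 each: d_min = (z_{α/2} + z_β)·√(2/n).
z-sum = 1.960 + 0.842 = 2.802.
d_min = 2.802 × √(2/203) = 2.802 × 0.0993 = 0.278.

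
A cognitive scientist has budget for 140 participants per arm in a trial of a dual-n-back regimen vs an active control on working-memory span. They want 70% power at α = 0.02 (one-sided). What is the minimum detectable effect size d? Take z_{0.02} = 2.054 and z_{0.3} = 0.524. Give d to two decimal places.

For two independent groups of n = 140 each: d_min = (z_{α} + z_β)·√(2/n).
z-sum = 2.054 + 0.524 = 2.578.
d_min = 2.578 × √(2/140) = 2.578 × 0.1195 = 0.308.

d_min ≈ 0.31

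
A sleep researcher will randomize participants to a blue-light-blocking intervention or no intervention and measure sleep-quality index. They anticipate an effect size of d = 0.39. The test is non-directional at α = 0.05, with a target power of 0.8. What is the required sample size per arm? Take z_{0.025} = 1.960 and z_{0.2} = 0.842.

For two independent groups with equal n: n = 2·((z_{α/2} + z_β) / d)².
z_{α/2} + z_β = 1.960 + 0.842 = 2.802.
n = 2 × (2.802 / 0.39)² = 2 × 7.185² = 2 × 51.62 = 103.2.
Round up to the next whole participant.

n = 104 per group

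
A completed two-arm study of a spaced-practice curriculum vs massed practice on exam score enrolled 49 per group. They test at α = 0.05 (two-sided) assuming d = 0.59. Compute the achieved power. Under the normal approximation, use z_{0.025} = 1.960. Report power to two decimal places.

For two equal groups, power = Φ(d·√(n/2) − z_{α/2}).
d·√(n/2) = 0.59 × √(49/2) = 0.59 × 4.950 = 2.920.
z_β = 2.920 − 1.960 = 0.960.
Power = Φ(0.960) = 0.832.

power ≈ 0.83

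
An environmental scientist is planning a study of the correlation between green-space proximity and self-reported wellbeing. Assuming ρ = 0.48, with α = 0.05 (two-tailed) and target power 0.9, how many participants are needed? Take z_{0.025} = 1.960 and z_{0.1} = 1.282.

Fisher's z: C = ½·ln((1+r)/(1−r)) = ½·ln(2.8462) = 0.5230.
n = ((z_{α/2} + z_β)/C)² + 3.
(1.960 + 1.282) / 0.5230 = 3.242 / 0.5230 = 6.199.
n = 6.199² + 3 = 38.43 + 3 = 41.4.
Round up.

n = 42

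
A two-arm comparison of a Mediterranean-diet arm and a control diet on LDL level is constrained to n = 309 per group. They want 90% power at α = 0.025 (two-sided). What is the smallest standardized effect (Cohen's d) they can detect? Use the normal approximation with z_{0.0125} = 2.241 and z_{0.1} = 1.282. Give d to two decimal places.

d_min ≈ 0.28

For two independent groups of n = 309 each: d_min = (z_{α/2} + z_β)·√(2/n).
z-sum = 2.241 + 1.282 = 3.523.
d_min = 3.523 × √(2/309) = 3.523 × 0.0805 = 0.283.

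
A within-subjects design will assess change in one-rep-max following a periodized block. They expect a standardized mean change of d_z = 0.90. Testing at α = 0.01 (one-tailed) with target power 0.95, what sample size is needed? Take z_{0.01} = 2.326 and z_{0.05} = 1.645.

For a paired (one-sample on differences) test: n = ((z_{α} + z_β) / d)².
z_{α} + z_β = 2.326 + 1.645 = 3.971.
n = (3.971 / 0.90)² = 4.412² = 19.47.
Round up.

n = 20 pairs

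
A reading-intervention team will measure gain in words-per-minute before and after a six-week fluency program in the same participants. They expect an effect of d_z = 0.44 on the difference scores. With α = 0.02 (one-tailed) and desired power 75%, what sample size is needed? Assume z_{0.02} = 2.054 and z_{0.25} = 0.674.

n = 39 pairs

For a paired (one-sample on differences) test: n = ((z_{α} + z_β) / d)².
z_{α} + z_β = 2.054 + 0.674 = 2.728.
n = (2.728 / 0.44)² = 6.200² = 38.44.
Round up.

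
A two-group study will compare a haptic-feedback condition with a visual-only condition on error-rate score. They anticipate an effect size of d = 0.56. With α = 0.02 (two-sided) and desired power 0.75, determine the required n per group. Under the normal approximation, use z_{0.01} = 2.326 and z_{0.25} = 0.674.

For two independent groups with equal n: n = 2·((z_{α/2} + z_β) / d)².
z_{α/2} + z_β = 2.326 + 0.674 = 3.000.
n = 2 × (3.000 / 0.56)² = 2 × 5.357² = 2 × 28.70 = 57.4.
Round up to the next whole participant.

n = 58 per group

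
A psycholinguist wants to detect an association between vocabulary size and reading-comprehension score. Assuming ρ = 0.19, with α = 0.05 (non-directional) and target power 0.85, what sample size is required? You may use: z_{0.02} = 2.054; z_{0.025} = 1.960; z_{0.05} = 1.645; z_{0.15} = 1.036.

Fisher's z: C = ½·ln((1+r)/(1−r)) = ½·ln(1.4691) = 0.1923.
n = ((z_{α/2} + z_β)/C)² + 3.
(1.960 + 1.036) / 0.1923 = 2.996 / 0.1923 = 15.580.
n = 15.580² + 3 = 242.73 + 3 = 245.7.
Round up.

n = 246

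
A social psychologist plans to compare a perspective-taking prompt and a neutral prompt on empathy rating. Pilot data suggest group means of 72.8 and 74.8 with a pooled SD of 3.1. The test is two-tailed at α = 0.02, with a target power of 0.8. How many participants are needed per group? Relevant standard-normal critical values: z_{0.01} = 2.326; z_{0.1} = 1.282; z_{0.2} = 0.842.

Cohen's d = |M₁ − M₂| / SD_pooled = |72.8 − 74.8| / 3.1 = 2.0 / 3.1 = 0.645.
For two independent groups with equal n: n = 2·((z_{α/2} + z_β) / d)².
z_{α/2} + z_β = 2.326 + 0.842 = 3.168.
n = 2 × (3.168 / 0.645)² = 2 × 4.912² = 2 × 24.12 = 48.2.
Round up to the next whole participant.

n = 49 per group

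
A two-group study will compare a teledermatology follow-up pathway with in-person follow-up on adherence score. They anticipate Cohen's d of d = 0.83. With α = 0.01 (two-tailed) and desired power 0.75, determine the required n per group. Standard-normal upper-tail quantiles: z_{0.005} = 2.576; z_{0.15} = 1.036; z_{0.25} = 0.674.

n = 31 per group

For two independent groups with equal n: n = 2·((z_{α/2} + z_β) / d)².
z_{α/2} + z_β = 2.576 + 0.674 = 3.250.
n = 2 × (3.250 / 0.83)² = 2 × 3.916² = 2 × 15.33 = 30.7.
Round up to the next whole participant.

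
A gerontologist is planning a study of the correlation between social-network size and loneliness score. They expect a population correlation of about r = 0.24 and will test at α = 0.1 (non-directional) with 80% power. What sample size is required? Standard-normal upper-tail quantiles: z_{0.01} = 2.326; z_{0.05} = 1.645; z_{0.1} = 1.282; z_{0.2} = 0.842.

n = 107

Fisher's z: C = ½·ln((1+r)/(1−r)) = ½·ln(1.6316) = 0.2448.
n = ((z_{α/2} + z_β)/C)² + 3.
(1.645 + 0.842) / 0.2448 = 2.487 / 0.2448 = 10.159.
n = 10.159² + 3 = 103.21 + 3 = 106.2.
Round up.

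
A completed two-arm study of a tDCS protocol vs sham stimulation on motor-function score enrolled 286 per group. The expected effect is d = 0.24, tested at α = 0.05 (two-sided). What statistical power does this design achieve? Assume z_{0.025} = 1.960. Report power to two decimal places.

For two equal groups, power = Φ(d·√(n/2) − z_{α/2}).
d·√(n/2) = 0.24 × √(286/2) = 0.24 × 11.958 = 2.870.
z_β = 2.870 − 1.960 = 0.910.
Power = Φ(0.910) = 0.819.

power ≈ 0.82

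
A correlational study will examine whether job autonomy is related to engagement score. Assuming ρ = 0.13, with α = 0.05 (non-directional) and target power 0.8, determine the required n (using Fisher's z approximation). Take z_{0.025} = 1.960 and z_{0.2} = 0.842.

Fisher's z: C = ½·ln((1+r)/(1−r)) = ½·ln(1.2989) = 0.1307.
n = ((z_{α/2} + z_β)/C)² + 3.
(1.960 + 0.842) / 0.1307 = 2.802 / 0.1307 = 21.438.
n = 21.438² + 3 = 459.61 + 3 = 462.6.
Round up.

n = 463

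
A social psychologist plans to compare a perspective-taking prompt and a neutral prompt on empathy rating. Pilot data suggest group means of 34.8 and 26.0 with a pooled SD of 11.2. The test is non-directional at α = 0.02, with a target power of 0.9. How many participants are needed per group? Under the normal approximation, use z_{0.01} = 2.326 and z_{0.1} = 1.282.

n = 43 per group

Cohen's d = |M₁ − M₂| / SD_pooled = |34.8 − 26.0| / 11.2 = 8.8 / 11.2 = 0.786.
For two independent groups with equal n: n = 2·((z_{α/2} + z_β) / d)².
z_{α/2} + z_β = 2.326 + 1.282 = 3.608.
n = 2 × (3.608 / 0.786)² = 2 × 4.590² = 2 × 21.07 = 42.1.
Round up to the next whole participant.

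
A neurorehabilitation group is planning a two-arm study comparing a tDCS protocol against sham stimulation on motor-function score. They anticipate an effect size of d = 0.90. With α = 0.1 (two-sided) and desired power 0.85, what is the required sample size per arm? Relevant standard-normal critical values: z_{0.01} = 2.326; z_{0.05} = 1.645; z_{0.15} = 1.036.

n = 18 per group

For two independent groups with equal n: n = 2·((z_{α/2} + z_β) / d)².
z_{α/2} + z_β = 1.645 + 1.036 = 2.681.
n = 2 × (2.681 / 0.90)² = 2 × 2.979² = 2 × 8.87 = 17.7.
Round up to the next whole participant.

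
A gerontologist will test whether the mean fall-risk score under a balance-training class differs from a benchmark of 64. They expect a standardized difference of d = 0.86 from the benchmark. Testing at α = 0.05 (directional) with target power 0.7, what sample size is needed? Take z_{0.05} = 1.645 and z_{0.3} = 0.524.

For a one-sample test: n = ((z_{α} + z_β) / d)².
z_{α} + z_β = 1.645 + 0.524 = 2.169.
n = (2.169 / 0.86)² = 2.522² = 6.36.
Round up.

n = 7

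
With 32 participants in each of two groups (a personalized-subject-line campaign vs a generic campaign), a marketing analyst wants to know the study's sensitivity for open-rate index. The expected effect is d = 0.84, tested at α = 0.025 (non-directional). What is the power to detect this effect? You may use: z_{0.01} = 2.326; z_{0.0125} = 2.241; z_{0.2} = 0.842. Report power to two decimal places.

power ≈ 0.87

For two equal groups, power = Φ(d·√(n/2) − z_{α/2}).
d·√(n/2) = 0.84 × √(32/2) = 0.84 × 4.000 = 3.360.
z_β = 3.360 − 2.241 = 1.119.
Power = Φ(1.119) = 0.868.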